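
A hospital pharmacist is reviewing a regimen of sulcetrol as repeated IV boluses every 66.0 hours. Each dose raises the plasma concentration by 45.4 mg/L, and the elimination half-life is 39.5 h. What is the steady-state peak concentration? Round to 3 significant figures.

k = ln 2 / 39.5 = 0.01755 h⁻¹
Fraction remaining after one interval: e^(−kτ) = e^(−0.01755 × 66.0) = 0.3141
R = 1 / (1 − 0.3141) = 1.458
Css,max = 45.4 × 1.458 ≈ 66.2 mg/L

66.2 mg/L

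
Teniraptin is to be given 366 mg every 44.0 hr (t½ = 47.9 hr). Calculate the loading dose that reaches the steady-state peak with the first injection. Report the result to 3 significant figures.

777 mg

k = ln 2 / 47.9 = 0.01447 hr⁻¹
Accumulation ratio R = 1 / (1 − e^(−kτ)) = 1 / (1 − e^(−0.01447×44.0)) = 1 / (1 − 0.5290) = 2.123
Loading dose = maintenance dose × R = 366 × 2.123 ≈ 777 mg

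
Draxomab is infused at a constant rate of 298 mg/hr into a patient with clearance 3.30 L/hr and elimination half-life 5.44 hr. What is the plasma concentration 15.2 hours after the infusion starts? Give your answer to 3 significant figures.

Css = rate / CL = 298 / 3.30 = 90.30 mg/L
k = ln 2 / 5.44 = 0.1274 hr⁻¹
C(t) = Css (1 − e^(−kt)) = 90.30 × (1 − e^(−1.937)) = 90.30 × 0.8558 ≈ 77.3 mg/L

77.3 mg/L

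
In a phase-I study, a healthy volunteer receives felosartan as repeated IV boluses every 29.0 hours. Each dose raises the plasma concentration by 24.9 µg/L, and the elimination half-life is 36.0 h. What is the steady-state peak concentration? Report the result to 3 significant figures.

58.2 µg/L

k = ln 2 / 36.0 = 0.01925 h⁻¹
Fraction remaining after one interval: e^(−kτ) = e^(−0.01925 × 29.0) = 0.5721
R = 1 / (1 − 0.5721) = 2.337
Css,max = 24.9 × 2.337 ≈ 58.2 µg/L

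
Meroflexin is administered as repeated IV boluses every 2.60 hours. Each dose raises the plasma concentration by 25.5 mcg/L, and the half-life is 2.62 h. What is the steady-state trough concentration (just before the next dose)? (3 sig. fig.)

25.8 mcg/L

k = ln 2 / 2.62 = 0.2646 h⁻¹
Fraction remaining after one interval: e^(−kτ) = e^(−0.2646 × 2.60) = 0.5027
R = 1 / (1 − 0.5027) = 2.011
Css,max = 25.5 × 2.011 = 51.27 mcg/L
Css,min = Css,max × e^(−kτ) = 51.27 × 0.5027 ≈ 25.8 mcg/L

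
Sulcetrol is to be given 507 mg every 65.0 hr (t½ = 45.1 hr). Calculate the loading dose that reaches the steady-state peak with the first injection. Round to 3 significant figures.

k = ln 2 / 45.1 = 0.01537 hr⁻¹
Accumulation ratio R = 1 / (1 − e^(−kτ)) = 1 / (1 − e^(−0.01537×65.0)) = 1 / (1 − 0.3683) = 1.583
Loading dose = maintenance dose × R = 507 × 1.583 ≈ 803 mg

803 mg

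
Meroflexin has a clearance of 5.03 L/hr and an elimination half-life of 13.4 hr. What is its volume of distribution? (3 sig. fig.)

k = ln 2 / t½ = ln 2 / 13.4 = 0.05173 hr⁻¹
V = CL / k = 5.03 / 0.05173 ≈ 97.2 L

97.2 L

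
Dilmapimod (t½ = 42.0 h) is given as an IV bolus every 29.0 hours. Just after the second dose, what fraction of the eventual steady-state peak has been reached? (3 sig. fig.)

k = ln 2 / 42.0 = 0.01650 h⁻¹
f_n = 1 − e^(−nkτ) = 1 − e^(−2 × 0.01650 × 29.0) = 1 − e^(−0.9572) = 1 − 0.3840 ≈ 0.616

0.616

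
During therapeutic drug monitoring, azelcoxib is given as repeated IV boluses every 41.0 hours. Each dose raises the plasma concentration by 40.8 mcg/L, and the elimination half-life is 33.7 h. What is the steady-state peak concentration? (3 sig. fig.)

k = ln 2 / 33.7 = 0.02057 h⁻¹
Fraction remaining after one interval: e^(−kτ) = e^(−0.02057 × 41.0) = 0.4303
R = 1 / (1 − 0.4303) = 1.755
Css,max = 40.8 × 1.755 ≈ 71.6 mcg/L

71.6 mcg/L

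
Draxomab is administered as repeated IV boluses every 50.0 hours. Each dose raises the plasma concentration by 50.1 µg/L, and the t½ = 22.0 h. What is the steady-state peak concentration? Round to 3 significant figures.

k = ln 2 / 22.0 = 0.03151 h⁻¹
Fraction remaining after one interval: e^(−kτ) = e^(−0.03151 × 50.0) = 0.2069
R = 1 / (1 − 0.2069) = 1.261
Css,max = 50.1 × 1.261 ≈ 63.2 µg/L

63.2 µg/L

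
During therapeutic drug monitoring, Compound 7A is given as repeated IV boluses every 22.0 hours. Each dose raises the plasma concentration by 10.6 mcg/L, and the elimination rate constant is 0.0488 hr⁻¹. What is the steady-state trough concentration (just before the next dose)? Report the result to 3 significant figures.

Fraction remaining after one interval: e^(−kτ) = e^(−0.04880 × 22.0) = 0.3418
R = 1 / (1 − 0.3418) = 1.519
Css,max = 10.6 × 1.519 = 16.10 mcg/L
Css,min = Css,max × e^(−kτ) = 16.10 × 0.3418 ≈ 5.50 mcg/L

5.50 mcg/L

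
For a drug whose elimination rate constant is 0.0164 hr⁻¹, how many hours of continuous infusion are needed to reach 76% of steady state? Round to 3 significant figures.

f = 1 − e^(−kt)  ⇒  t = −ln(1 − f) / k
t = −ln(1 − 0.76) / 0.01640 = 1.427 / 0.01640 ≈ 87.0 hours

87.0 hours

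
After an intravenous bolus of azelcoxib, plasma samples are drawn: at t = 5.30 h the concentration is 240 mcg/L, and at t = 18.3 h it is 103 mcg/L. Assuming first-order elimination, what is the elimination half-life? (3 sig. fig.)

k = ln(C₁/C₂) / (t₂ − t₁) = ln(240/103) / (18.3 − 5.30)
  = 0.8459 / 13.00 = 0.06507 h⁻¹
t½ = ln 2 / k = ln 2 / 0.06507 ≈ 10.7 hours

10.7 hours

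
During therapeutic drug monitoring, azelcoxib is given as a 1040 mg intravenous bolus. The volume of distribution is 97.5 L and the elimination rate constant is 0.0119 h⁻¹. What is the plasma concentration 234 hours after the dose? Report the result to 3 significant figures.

0.659 mg/L

C₀ = dose / V = 1040 / 97.5 = 10.67 mg/L
C(t) = C₀ e^(−kt) = 10.67 × e^(−0.01190 × 234) = 10.67 × e^(−2.785) = 10.67 × 0.06175 ≈ 0.659 mg/L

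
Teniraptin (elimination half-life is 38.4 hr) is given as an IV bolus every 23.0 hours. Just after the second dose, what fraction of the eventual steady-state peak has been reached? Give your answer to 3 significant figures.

k = ln 2 / 38.4 = 0.01805 hr⁻¹
f_n = 1 − e^(−nkτ) = 1 − e^(−2 × 0.01805 × 23.0) = 1 − e^(−0.8303) = 1 − 0.4359 ≈ 0.564

0.564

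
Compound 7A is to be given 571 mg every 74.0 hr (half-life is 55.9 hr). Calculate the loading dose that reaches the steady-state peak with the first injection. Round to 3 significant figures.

k = ln 2 / 55.9 = 0.01240 hr⁻¹
Accumulation ratio R = 1 / (1 − e^(−kτ)) = 1 / (1 − e^(−0.01240×74.0)) = 1 / (1 − 0.3995) = 1.665
Loading dose = maintenance dose × R = 571 × 1.665 ≈ 951 mg

951 mg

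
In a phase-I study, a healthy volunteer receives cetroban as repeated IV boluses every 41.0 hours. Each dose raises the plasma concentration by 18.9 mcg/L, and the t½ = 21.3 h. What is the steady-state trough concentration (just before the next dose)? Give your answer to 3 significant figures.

k = ln 2 / 21.3 = 0.03254 h⁻¹
Fraction remaining after one interval: e^(−kτ) = e^(−0.03254 × 41.0) = 0.2634
R = 1 / (1 − 0.2634) = 1.358
Css,max = 18.9 × 1.358 = 25.66 mcg/L
Css,min = Css,max × e^(−kτ) = 25.66 × 0.2634 ≈ 6.76 mcg/L

6.76 mcg/L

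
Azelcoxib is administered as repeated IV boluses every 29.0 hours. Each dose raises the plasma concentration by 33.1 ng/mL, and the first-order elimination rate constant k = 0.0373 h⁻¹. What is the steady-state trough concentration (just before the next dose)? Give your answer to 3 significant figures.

17.0 ng/mL

Fraction remaining after one interval: e^(−kτ) = e^(−0.03730 × 29.0) = 0.3390
R = 1 / (1 − 0.3390) = 1.513
Css,max = 33.1 × 1.513 = 50.08 ng/mL
Css,min = Css,max × e^(−kτ) = 50.08 × 0.3390 ≈ 17.0 ng/mL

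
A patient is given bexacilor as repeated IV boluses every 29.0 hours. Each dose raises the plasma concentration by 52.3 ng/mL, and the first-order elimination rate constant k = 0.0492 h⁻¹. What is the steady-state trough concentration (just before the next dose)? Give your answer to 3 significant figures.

16.5 ng/mL

Fraction remaining after one interval: e^(−kτ) = e^(−0.04920 × 29.0) = 0.2401
R = 1 / (1 − 0.2401) = 1.316
Css,max = 52.3 × 1.316 = 68.82 ng/mL
Css,min = Css,max × e^(−kτ) = 68.82 × 0.2401 ≈ 16.5 ng/mL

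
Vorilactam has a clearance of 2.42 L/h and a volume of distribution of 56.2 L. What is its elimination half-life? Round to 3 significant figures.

k = CL / V = 2.42 / 56.2 = 0.04306 h⁻¹
t½ = ln 2 / k = ln 2 / 0.04306 ≈ 16.1 hours

16.1 hours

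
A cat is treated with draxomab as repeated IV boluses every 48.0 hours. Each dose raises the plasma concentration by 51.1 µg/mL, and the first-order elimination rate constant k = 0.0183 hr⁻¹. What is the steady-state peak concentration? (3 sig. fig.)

Fraction remaining after one interval: e^(−kτ) = e^(−0.01830 × 48.0) = 0.4154
R = 1 / (1 − 0.4154) = 1.711
Css,max = 51.1 × 1.711 ≈ 87.4 µg/mL

87.4 µg/mL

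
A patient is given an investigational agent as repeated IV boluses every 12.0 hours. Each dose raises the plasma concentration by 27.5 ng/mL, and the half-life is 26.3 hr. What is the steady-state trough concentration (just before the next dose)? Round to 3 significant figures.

73.9 ng/mL

k = ln 2 / 26.3 = 0.02636 hr⁻¹
Fraction remaining after one interval: e^(−kτ) = e^(−0.02636 × 12.0) = 0.7289
R = 1 / (1 − 0.7289) = 3.688
Css,max = 27.5 × 3.688 = 101.4 ng/mL
Css,min = Css,max × e^(−kτ) = 101.4 × 0.7289 ≈ 73.9 ng/mL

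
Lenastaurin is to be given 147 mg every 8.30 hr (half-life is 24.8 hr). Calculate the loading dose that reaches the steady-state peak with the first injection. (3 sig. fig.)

710 mg

k = ln 2 / 24.8 = 0.02795 hr⁻¹
Accumulation ratio R = 1 / (1 − e^(−kτ)) = 1 / (1 − e^(−0.02795×8.30)) = 1 / (1 − 0.7930) = 4.830
Loading dose = maintenance dose × R = 147 × 4.830 ≈ 710 mg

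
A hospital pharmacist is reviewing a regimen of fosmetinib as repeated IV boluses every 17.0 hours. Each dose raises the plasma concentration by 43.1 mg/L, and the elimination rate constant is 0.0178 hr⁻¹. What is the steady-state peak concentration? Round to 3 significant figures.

Fraction remaining after one interval: e^(−kτ) = e^(−0.01780 × 17.0) = 0.7389
R = 1 / (1 − 0.7389) = 3.830
Css,max = 43.1 × 3.830 ≈ 165 mg/L

165 mg/L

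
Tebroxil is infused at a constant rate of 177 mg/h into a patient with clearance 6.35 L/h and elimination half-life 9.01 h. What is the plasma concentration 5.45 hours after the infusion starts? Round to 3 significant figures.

Css = rate / CL = 177 / 6.35 = 27.87 mg/L
k = ln 2 / 9.01 = 0.07693 h⁻¹
C(t) = Css (1 − e^(−kt)) = 27.87 × (1 − e^(−0.4193)) = 27.87 × 0.3425 ≈ 9.55 mg/L

9.55 mg/L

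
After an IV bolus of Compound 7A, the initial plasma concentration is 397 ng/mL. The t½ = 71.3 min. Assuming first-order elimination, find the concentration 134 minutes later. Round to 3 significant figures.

108 ng/mL

k = ln 2 / 71.3 = 0.009722 min⁻¹
C(t) = C₀ e^(−kt) = 397 × e^(−0.009722 × 134) = 397 × e^(−1.303) = 397 × 0.2718 ≈ 108 ng/mL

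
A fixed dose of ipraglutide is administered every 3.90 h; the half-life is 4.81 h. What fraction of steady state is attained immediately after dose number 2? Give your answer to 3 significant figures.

k = ln 2 / 4.81 = 0.1441 h⁻¹
f_n = 1 − e^(−nkτ) = 1 − e^(−2 × 0.1441 × 3.90) = 1 − e^(−1.124) = 1 − 0.3250 ≈ 0.675

0.675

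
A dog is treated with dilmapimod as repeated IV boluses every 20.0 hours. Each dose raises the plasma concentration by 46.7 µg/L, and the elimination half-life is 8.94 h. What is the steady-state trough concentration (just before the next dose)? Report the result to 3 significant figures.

12.6 µg/L

k = ln 2 / 8.94 = 0.07753 h⁻¹
Fraction remaining after one interval: e^(−kτ) = e^(−0.07753 × 20.0) = 0.2121
R = 1 / (1 − 0.2121) = 1.269
Css,max = 46.7 × 1.269 = 59.27 µg/L
Css,min = Css,max × e^(−kτ) = 59.27 × 0.2121 ≈ 12.6 µg/L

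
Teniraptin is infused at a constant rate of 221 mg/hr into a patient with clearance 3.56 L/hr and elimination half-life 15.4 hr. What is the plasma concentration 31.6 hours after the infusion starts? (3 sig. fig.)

47.1 mg/L

Css = rate / CL = 221 / 3.56 = 62.08 mg/L
k = ln 2 / 15.4 = 0.04501 hr⁻¹
C(t) = Css (1 − e^(−kt)) = 62.08 × (1 − e^(−1.422)) = 62.08 × 0.7588 ≈ 47.1 mg/L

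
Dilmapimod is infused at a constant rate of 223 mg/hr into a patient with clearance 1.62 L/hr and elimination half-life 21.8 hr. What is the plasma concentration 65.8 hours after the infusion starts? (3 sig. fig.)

121 mg/L

Css = rate / CL = 223 / 1.62 = 137.7 mg/L
k = ln 2 / 21.8 = 0.03180 hr⁻¹
C(t) = Css (1 − e^(−kt)) = 137.7 × (1 − e^(−2.092)) = 137.7 × 0.8766 ≈ 121 mg/L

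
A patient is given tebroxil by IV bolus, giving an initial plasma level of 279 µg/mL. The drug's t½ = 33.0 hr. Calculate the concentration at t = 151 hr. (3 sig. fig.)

k = ln 2 / 33.0 = 0.02100 hr⁻¹
C(t) = C₀ e^(−kt) = 279 × e^(−0.02100 × 151) = 279 × e^(−3.172) = 279 × 0.04193 ≈ 11.7 µg/mL

11.7 µg/mL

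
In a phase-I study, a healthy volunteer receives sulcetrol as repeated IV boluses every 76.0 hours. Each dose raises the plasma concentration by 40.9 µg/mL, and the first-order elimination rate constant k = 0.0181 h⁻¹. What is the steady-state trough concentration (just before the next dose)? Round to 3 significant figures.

Fraction remaining after one interval: e^(−kτ) = e^(−0.01810 × 76.0) = 0.2527
R = 1 / (1 − 0.2527) = 1.338
Css,max = 40.9 × 1.338 = 54.73 µg/mL
Css,min = Css,max × e^(−kτ) = 54.73 × 0.2527 ≈ 13.8 µg/mL

13.8 µg/mL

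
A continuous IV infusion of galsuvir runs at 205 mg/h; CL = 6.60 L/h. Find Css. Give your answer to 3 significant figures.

Css = infusion rate / CL = 205 / 6.60 ≈ 31.1 µg/mL

31.1 µg/mL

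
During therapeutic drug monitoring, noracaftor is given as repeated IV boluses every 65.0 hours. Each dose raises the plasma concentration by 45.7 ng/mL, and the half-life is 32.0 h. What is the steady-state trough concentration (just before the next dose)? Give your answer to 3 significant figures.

14.8 ng/mL

k = ln 2 / 32.0 = 0.02166 h⁻¹
Fraction remaining after one interval: e^(−kτ) = e^(−0.02166 × 65.0) = 0.2446
R = 1 / (1 − 0.2446) = 1.324
Css,max = 45.7 × 1.324 = 60.50 ng/mL
Css,min = Css,max × e^(−kτ) = 60.50 × 0.2446 ≈ 14.8 ng/mL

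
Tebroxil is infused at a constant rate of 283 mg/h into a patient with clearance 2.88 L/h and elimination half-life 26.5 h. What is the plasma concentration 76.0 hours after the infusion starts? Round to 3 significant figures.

Css = rate / CL = 283 / 2.88 = 98.26 µg/mL
k = ln 2 / 26.5 = 0.02616 h⁻¹
C(t) = Css (1 − e^(−kt)) = 98.26 × (1 − e^(−1.988)) = 98.26 × 0.8630 ≈ 84.8 µg/mL

84.8 µg/mL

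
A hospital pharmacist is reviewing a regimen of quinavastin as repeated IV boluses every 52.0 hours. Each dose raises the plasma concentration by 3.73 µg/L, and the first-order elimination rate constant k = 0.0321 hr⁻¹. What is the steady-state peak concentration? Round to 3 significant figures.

Fraction remaining after one interval: e^(−kτ) = e^(−0.03210 × 52.0) = 0.1884
R = 1 / (1 − 0.1884) = 1.232
Css,max = 3.73 × 1.232 ≈ 4.60 µg/L

4.60 µg/L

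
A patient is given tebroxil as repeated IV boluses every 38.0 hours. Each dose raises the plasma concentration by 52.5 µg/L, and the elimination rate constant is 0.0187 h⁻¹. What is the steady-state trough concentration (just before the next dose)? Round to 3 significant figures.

50.7 µg/L

Fraction remaining after one interval: e^(−kτ) = e^(−0.01870 × 38.0) = 0.4913
R = 1 / (1 − 0.4913) = 1.966
Css,max = 52.5 × 1.966 = 103.2 µg/L
Css,min = Css,max × e^(−kτ) = 103.2 × 0.4913 ≈ 50.7 µg/L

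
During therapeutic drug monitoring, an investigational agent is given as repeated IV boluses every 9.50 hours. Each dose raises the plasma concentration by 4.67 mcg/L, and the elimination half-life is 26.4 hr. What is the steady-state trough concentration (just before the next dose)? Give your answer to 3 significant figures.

k = ln 2 / 26.4 = 0.02626 hr⁻¹
Fraction remaining after one interval: e^(−kτ) = e^(−0.02626 × 9.50) = 0.7792
R = 1 / (1 − 0.7792) = 4.530
Css,max = 4.67 × 4.530 = 21.15 mcg/L
Css,min = Css,max × e^(−kτ) = 21.15 × 0.7792 ≈ 16.5 mcg/L

16.5 mcg/L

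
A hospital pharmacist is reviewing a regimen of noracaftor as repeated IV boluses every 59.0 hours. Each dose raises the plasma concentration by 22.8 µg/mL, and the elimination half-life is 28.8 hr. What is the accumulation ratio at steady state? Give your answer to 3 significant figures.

1.32

k = ln 2 / 28.8 = 0.02407 hr⁻¹
Fraction remaining after one interval: e^(−kτ) = e^(−0.02407 × 59.0) = 0.2417
R = 1 / (1 − 0.2417) = 1 / 0.7583 ≈ 1.32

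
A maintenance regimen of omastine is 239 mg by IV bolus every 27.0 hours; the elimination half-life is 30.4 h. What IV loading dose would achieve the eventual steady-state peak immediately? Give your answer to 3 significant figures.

520 mg

k = ln 2 / 30.4 = 0.02280 h⁻¹
Accumulation ratio R = 1 / (1 − e^(−kτ)) = 1 / (1 − e^(−0.02280×27.0)) = 1 / (1 − 0.5403) = 2.175
Loading dose = maintenance dose × R = 239 × 2.175 ≈ 520 mg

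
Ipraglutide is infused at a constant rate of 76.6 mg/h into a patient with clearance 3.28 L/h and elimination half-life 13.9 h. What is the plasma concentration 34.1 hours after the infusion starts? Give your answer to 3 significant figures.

Css = rate / CL = 76.6 / 3.28 = 23.35 µg/mL
k = ln 2 / 13.9 = 0.04987 h⁻¹
C(t) = Css (1 − e^(−kt)) = 23.35 × (1 − e^(−1.700)) = 23.35 × 0.8174 ≈ 19.1 µg/mL

19.1 µg/mL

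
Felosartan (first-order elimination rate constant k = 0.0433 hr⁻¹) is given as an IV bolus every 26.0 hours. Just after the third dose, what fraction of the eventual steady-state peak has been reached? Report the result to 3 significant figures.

0.966

f_n = 1 − e^(−nkτ) = 1 − e^(−3 × 0.04330 × 26.0) = 1 − e^(−3.377) = 1 − 0.03414 ≈ 0.966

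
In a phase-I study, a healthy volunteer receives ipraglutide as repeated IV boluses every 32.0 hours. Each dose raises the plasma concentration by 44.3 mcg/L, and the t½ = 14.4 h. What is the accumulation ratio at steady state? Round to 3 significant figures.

k = ln 2 / 14.4 = 0.04814 h⁻¹
Fraction remaining after one interval: e^(−kτ) = e^(−0.04814 × 32.0) = 0.2143
R = 1 / (1 − 0.2143) = 1 / 0.7857 ≈ 1.27

1.27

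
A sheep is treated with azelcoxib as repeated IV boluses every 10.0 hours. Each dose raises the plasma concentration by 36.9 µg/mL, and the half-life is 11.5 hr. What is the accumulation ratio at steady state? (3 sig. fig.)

2.21

k = ln 2 / 11.5 = 0.06027 hr⁻¹
Fraction remaining after one interval: e^(−kτ) = e^(−0.06027 × 10.0) = 0.5473
R = 1 / (1 − 0.5473) = 1 / 0.4527 ≈ 2.21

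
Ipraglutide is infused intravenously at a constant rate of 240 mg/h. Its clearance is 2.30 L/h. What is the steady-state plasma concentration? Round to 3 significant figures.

104 mg/L

Css = infusion rate / CL = 240 / 2.30 ≈ 104 mg/L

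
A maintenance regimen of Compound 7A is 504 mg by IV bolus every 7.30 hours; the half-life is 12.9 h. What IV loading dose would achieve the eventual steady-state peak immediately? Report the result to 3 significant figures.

1550 mg

k = ln 2 / 12.9 = 0.05373 h⁻¹
Accumulation ratio R = 1 / (1 − e^(−kτ)) = 1 / (1 − e^(−0.05373×7.30)) = 1 / (1 − 0.6755) = 3.082
Loading dose = maintenance dose × R = 504 × 3.082 ≈ 1550 mg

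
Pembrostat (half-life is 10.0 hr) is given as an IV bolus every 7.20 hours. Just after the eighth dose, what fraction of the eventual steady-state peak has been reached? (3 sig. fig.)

0.982

k = ln 2 / 10.0 = 0.06931 hr⁻¹
f_n = 1 − e^(−nkτ) = 1 − e^(−8 × 0.06931 × 7.20) = 1 − e^(−3.993) = 1 − 0.01845 ≈ 0.982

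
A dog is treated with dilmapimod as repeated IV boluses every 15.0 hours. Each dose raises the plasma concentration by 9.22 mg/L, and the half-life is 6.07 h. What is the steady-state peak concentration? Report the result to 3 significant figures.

11.2 mg/L

k = ln 2 / 6.07 = 0.1142 h⁻¹
Fraction remaining after one interval: e^(−kτ) = e^(−0.1142 × 15.0) = 0.1803
R = 1 / (1 − 0.1803) = 1.220
Css,max = 9.22 × 1.220 ≈ 11.2 mg/L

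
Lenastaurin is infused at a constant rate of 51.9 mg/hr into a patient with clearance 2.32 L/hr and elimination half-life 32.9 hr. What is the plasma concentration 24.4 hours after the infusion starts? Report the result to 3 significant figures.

8.99 mg/L

Css = rate / CL = 51.9 / 2.32 = 22.37 mg/L
k = ln 2 / 32.9 = 0.02107 hr⁻¹
C(t) = Css (1 − e^(−kt)) = 22.37 × (1 − e^(−0.5141)) = 22.37 × 0.4019 ≈ 8.99 mg/L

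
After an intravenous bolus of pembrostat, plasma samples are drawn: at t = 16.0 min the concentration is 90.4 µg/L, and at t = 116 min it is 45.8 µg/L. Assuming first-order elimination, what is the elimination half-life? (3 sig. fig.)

102 minutes

k = ln(C₁/C₂) / (t₂ − t₁) = ln(90.4/45.8) / (116 − 16.0)
  = 0.6800 / 100.0 = 0.006800 min⁻¹
t½ = ln 2 / k = ln 2 / 0.006800 ≈ 102 minutes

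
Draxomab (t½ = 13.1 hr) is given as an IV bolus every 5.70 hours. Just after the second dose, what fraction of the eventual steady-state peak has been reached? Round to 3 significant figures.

k = ln 2 / 13.1 = 0.05291 hr⁻¹
f_n = 1 − e^(−nkτ) = 1 − e^(−2 × 0.05291 × 5.70) = 1 − e^(−0.6032) = 1 − 0.5471 ≈ 0.453

0.453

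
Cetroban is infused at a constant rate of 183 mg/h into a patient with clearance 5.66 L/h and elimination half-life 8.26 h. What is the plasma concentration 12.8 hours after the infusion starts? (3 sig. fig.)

21.3 µg/mL

Css = rate / CL = 183 / 5.66 = 32.33 µg/mL
k = ln 2 / 8.26 = 0.08392 h⁻¹
C(t) = Css (1 − e^(−kt)) = 32.33 × (1 − e^(−1.074)) = 32.33 × 0.6584 ≈ 21.3 µg/mL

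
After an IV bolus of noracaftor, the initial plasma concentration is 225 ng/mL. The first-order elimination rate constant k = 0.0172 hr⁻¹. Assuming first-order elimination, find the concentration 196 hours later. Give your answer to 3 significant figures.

7.73 ng/mL

C(t) = C₀ e^(−kt) = 225 × e^(−0.01720 × 196) = 225 × e^(−3.371) = 225 × 0.03435 ≈ 7.73 ng/mL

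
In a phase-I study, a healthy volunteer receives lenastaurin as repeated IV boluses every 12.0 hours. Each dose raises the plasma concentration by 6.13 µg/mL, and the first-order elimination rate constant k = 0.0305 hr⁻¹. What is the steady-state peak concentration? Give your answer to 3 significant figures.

Fraction remaining after one interval: e^(−kτ) = e^(−0.03050 × 12.0) = 0.6935
R = 1 / (1 − 0.6935) = 3.263
Css,max = 6.13 × 3.263 ≈ 20.0 µg/mL

20.0 µg/mL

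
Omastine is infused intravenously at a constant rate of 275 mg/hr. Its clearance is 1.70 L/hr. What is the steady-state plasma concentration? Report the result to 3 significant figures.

Css = infusion rate / CL = 275 / 1.70 ≈ 162 mg/L

162 mg/L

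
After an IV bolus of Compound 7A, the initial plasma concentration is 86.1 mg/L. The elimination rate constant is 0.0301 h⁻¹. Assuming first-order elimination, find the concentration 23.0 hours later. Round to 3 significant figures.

43.1 mg/L

C(t) = C₀ e^(−kt) = 86.1 × e^(−0.03010 × 23.0) = 86.1 × e^(−0.6923) = 86.1 × 0.5004 ≈ 43.1 mg/L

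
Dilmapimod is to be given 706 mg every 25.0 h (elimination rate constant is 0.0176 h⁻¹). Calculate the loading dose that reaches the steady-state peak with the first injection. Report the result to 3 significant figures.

1980 mg

Accumulation ratio R = 1 / (1 − e^(−kτ)) = 1 / (1 − e^(−0.01760×25.0)) = 1 / (1 − 0.6440) = 2.809
Loading dose = maintenance dose × R = 706 × 2.809 ≈ 1980 mg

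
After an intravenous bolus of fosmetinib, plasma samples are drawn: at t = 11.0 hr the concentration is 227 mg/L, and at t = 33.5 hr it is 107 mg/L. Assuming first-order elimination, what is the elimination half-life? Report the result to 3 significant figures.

k = ln(C₁/C₂) / (t₂ − t₁) = ln(227/107) / (33.5 − 11.0)
  = 0.7521 / 22.50 = 0.03343 hr⁻¹
t½ = ln 2 / k = ln 2 / 0.03343 ≈ 20.7 hours

20.7 hours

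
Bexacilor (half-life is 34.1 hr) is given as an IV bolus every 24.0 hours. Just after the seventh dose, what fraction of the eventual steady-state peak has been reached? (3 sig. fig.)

0.967

k = ln 2 / 34.1 = 0.02033 hr⁻¹
f_n = 1 − e^(−nkτ) = 1 − e^(−7 × 0.02033 × 24.0) = 1 − e^(−3.415) = 1 − 0.03288 ≈ 0.967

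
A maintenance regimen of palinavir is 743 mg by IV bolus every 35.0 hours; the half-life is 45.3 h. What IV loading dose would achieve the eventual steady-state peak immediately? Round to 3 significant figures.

k = ln 2 / 45.3 = 0.01530 h⁻¹
Accumulation ratio R = 1 / (1 − e^(−kτ)) = 1 / (1 − e^(−0.01530×35.0)) = 1 / (1 − 0.5854) = 2.412
Loading dose = maintenance dose × R = 743 × 2.412 ≈ 1790 mg

1790 mg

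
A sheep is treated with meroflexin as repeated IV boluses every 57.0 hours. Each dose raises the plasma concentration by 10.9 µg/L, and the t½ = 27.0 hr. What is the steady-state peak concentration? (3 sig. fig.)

k = ln 2 / 27.0 = 0.02567 hr⁻¹
Fraction remaining after one interval: e^(−kτ) = e^(−0.02567 × 57.0) = 0.2315
R = 1 / (1 − 0.2315) = 1.301
Css,max = 10.9 × 1.301 ≈ 14.2 µg/L

14.2 µg/L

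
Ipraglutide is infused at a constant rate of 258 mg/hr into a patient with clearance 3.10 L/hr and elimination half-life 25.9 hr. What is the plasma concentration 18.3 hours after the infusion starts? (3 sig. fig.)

32.2 mg/L

Css = rate / CL = 258 / 3.10 = 83.23 mg/L
k = ln 2 / 25.9 = 0.02676 hr⁻¹
C(t) = Css (1 − e^(−kt)) = 83.23 × (1 − e^(−0.4898)) = 83.23 × 0.3872 ≈ 32.2 mg/L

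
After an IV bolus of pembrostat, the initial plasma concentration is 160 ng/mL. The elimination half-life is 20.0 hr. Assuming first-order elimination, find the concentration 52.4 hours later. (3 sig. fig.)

26.0 ng/mL

k = ln 2 / 20.0 = 0.03466 hr⁻¹
52.4 hr is 2.620 half-lives, so C = 160 × (1/2)^2.620 = 160 × 0.1627 ≈ 26.0 ng/mL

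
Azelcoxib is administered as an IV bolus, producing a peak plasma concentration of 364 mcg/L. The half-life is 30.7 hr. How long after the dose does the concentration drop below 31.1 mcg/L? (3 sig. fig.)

k = ln 2 / 30.7 = 0.02258 hr⁻¹
C(t) = C₀ e^(−kt)  ⇒  t = ln(C₀/C) / k
t = ln(364/31.1) / 0.02258 = 2.460 / 0.02258 ≈ 109 hours

109 hours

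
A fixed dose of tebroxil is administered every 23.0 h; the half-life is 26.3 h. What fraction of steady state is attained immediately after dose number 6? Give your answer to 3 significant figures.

0.974

k = ln 2 / 26.3 = 0.02636 h⁻¹
f_n = 1 − e^(−nkτ) = 1 − e^(−6 × 0.02636 × 23.0) = 1 − e^(−3.637) = 1 − 0.02633 ≈ 0.974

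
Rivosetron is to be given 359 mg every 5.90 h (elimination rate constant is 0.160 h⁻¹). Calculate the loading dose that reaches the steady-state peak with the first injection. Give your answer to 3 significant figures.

588 mg

Accumulation ratio R = 1 / (1 − e^(−kτ)) = 1 / (1 − e^(−0.1600×5.90)) = 1 / (1 − 0.3891) = 1.637
Loading dose = maintenance dose × R = 359 × 1.637 ≈ 588 mg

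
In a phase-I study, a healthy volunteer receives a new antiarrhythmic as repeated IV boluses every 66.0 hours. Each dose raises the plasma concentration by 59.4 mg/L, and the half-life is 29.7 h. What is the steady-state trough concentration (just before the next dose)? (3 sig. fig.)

k = ln 2 / 29.7 = 0.02334 h⁻¹
Fraction remaining after one interval: e^(−kτ) = e^(−0.02334 × 66.0) = 0.2143
R = 1 / (1 − 0.2143) = 1.273
Css,max = 59.4 × 1.273 = 75.60 mg/L
Css,min = Css,max × e^(−kτ) = 75.60 × 0.2143 ≈ 16.2 mg/L

16.2 mg/L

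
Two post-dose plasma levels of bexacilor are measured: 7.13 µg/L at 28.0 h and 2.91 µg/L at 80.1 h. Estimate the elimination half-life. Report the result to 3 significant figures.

40.3 hours

k = ln(C₁/C₂) / (t₂ − t₁) = ln(7.13/2.91) / (80.1 − 28.0)
  = 0.8962 / 52.10 = 0.01720 h⁻¹
t½ = ln 2 / k = ln 2 / 0.01720 ≈ 40.3 hours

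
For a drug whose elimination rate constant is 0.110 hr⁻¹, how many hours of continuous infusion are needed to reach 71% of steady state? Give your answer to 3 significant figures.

11.3 hours

f = 1 − e^(−kt)  ⇒  t = −ln(1 − f) / k
t = −ln(1 − 0.71) / 0.1100 = 1.238 / 0.1100 ≈ 11.3 hours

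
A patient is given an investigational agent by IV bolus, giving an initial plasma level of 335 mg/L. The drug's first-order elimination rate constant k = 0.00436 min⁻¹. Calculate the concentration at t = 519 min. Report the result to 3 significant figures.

34.9 mg/L

C(t) = C₀ e^(−kt) = 335 × e^(−0.004360 × 519) = 335 × e^(−2.263) = 335 × 0.1041 ≈ 34.9 mg/L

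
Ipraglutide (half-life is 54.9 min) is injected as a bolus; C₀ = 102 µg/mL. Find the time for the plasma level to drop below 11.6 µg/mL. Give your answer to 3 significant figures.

k = ln 2 / 54.9 = 0.01263 min⁻¹
C(t) = C₀ e^(−kt)  ⇒  t = ln(C₀/C) / k
t = ln(102/11.6) / 0.01263 = 2.174 / 0.01263 ≈ 172 minutes

172 minutes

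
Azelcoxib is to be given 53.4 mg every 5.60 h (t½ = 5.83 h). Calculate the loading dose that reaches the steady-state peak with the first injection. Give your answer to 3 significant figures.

k = ln 2 / 5.83 = 0.1189 h⁻¹
Accumulation ratio R = 1 / (1 − e^(−kτ)) = 1 / (1 − e^(−0.1189×5.60)) = 1 / (1 − 0.5139) = 2.057
Loading dose = maintenance dose × R = 53.4 × 2.057 ≈ 110 mg

110 mg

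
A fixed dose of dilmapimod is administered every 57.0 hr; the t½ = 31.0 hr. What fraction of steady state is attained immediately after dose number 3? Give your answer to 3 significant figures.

k = ln 2 / 31.0 = 0.02236 hr⁻¹
f_n = 1 − e^(−nkτ) = 1 − e^(−3 × 0.02236 × 57.0) = 1 − e^(−3.823) = 1 − 0.02185 ≈ 0.978

0.978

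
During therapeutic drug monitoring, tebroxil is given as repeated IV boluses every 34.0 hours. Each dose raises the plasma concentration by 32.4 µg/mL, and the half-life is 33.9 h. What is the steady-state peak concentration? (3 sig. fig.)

64.7 µg/mL

k = ln 2 / 33.9 = 0.02045 h⁻¹
Fraction remaining after one interval: e^(−kτ) = e^(−0.02045 × 34.0) = 0.4990
R = 1 / (1 − 0.4990) = 1.996
Css,max = 32.4 × 1.996 ≈ 64.7 µg/mL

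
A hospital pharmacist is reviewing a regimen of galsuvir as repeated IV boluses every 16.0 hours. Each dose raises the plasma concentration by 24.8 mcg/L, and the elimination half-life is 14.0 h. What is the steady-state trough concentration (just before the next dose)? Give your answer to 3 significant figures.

20.5 mcg/L

k = ln 2 / 14.0 = 0.04951 h⁻¹
Fraction remaining after one interval: e^(−kτ) = e^(−0.04951 × 16.0) = 0.4529
R = 1 / (1 − 0.4529) = 1.828
Css,max = 24.8 × 1.828 = 45.33 mcg/L
Css,min = Css,max × e^(−kτ) = 45.33 × 0.4529 ≈ 20.5 mcg/L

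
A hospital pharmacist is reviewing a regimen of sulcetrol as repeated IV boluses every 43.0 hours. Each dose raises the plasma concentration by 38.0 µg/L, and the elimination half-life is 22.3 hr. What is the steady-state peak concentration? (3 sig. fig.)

k = ln 2 / 22.3 = 0.03108 hr⁻¹
Fraction remaining after one interval: e^(−kτ) = e^(−0.03108 × 43.0) = 0.2627
R = 1 / (1 − 0.2627) = 1.356
Css,max = 38.0 × 1.356 ≈ 51.5 µg/L

51.5 µg/L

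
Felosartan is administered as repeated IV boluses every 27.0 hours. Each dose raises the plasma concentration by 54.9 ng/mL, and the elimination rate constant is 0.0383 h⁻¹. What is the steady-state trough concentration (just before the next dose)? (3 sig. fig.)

30.3 ng/mL

Fraction remaining after one interval: e^(−kτ) = e^(−0.03830 × 27.0) = 0.3555
R = 1 / (1 − 0.3555) = 1.552
Css,max = 54.9 × 1.552 = 85.19 ng/mL
Css,min = Css,max × e^(−kτ) = 85.19 × 0.3555 ≈ 30.3 ng/mL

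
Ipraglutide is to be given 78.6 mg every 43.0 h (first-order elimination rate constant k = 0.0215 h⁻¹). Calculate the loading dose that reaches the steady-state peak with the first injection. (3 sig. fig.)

Accumulation ratio R = 1 / (1 − e^(−kτ)) = 1 / (1 − e^(−0.02150×43.0)) = 1 / (1 − 0.3967) = 1.658
Loading dose = maintenance dose × R = 78.6 × 1.658 ≈ 130 mg

130 mg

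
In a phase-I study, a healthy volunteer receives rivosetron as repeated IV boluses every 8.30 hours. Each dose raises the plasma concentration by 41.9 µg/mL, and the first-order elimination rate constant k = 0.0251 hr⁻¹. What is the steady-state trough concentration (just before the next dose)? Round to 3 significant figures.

Fraction remaining after one interval: e^(−kτ) = e^(−0.02510 × 8.30) = 0.8119
R = 1 / (1 − 0.8119) = 5.317
Css,max = 41.9 × 5.317 = 222.8 µg/mL
Css,min = Css,max × e^(−kτ) = 222.8 × 0.8119 ≈ 181 µg/mL

181 µg/mL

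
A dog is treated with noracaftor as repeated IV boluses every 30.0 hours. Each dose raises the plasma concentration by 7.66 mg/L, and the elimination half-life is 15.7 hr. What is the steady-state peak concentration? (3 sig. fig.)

k = ln 2 / 15.7 = 0.04415 hr⁻¹
Fraction remaining after one interval: e^(−kτ) = e^(−0.04415 × 30.0) = 0.2659
R = 1 / (1 − 0.2659) = 1.362
Css,max = 7.66 × 1.362 ≈ 10.4 mg/L

10.4 mg/L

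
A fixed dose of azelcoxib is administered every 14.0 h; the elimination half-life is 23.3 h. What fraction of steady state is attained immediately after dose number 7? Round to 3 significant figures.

k = ln 2 / 23.3 = 0.02975 h⁻¹
f_n = 1 − e^(−nkτ) = 1 − e^(−7 × 0.02975 × 14.0) = 1 − e^(−2.915) = 1 − 0.05418 ≈ 0.946

0.946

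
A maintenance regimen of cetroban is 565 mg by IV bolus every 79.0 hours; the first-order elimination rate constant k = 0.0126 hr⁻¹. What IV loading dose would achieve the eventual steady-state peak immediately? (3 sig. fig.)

Accumulation ratio R = 1 / (1 − e^(−kτ)) = 1 / (1 − e^(−0.01260×79.0)) = 1 / (1 − 0.3696) = 1.586
Loading dose = maintenance dose × R = 565 × 1.586 ≈ 896 mg

896 mg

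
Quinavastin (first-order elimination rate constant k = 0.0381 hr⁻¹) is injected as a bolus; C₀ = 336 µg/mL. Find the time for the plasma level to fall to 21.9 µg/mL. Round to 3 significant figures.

71.7 hours

C(t) = C₀ e^(−kt)  ⇒  t = ln(C₀/C) / k
t = ln(336/21.9) / 0.03810 = 2.731 / 0.03810 ≈ 71.7 hours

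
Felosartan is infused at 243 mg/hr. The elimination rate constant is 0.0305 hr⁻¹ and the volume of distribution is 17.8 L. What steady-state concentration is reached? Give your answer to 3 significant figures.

448 mg/L

CL = k · V = 0.0305 × 17.8 = 0.5429 L/hr
Css = rate / CL = 243 / 0.5429 ≈ 448 mg/L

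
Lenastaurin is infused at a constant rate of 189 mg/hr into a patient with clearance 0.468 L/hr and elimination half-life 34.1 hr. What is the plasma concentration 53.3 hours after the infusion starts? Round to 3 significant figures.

Css = rate / CL = 189 / 0.468 = 403.8 mg/L
k = ln 2 / 34.1 = 0.02033 hr⁻¹
C(t) = Css (1 − e^(−kt)) = 403.8 × (1 − e^(−1.083)) = 403.8 × 0.6616 ≈ 267 mg/L

267 mg/L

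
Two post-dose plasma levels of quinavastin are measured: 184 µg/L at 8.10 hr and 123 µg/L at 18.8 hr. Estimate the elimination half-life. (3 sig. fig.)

k = ln(C₁/C₂) / (t₂ − t₁) = ln(184/123) / (18.8 − 8.10)
  = 0.4028 / 10.70 = 0.03764 hr⁻¹
t½ = ln 2 / k = ln 2 / 0.03764 ≈ 18.4 hours

18.4 hours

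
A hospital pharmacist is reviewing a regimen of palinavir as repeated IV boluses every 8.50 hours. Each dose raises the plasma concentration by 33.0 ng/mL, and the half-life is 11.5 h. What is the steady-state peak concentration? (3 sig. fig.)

82.3 ng/mL

k = ln 2 / 11.5 = 0.06027 h⁻¹
Fraction remaining after one interval: e^(−kτ) = e^(−0.06027 × 8.50) = 0.5991
R = 1 / (1 − 0.5991) = 2.494
Css,max = 33.0 × 2.494 ≈ 82.3 ng/mL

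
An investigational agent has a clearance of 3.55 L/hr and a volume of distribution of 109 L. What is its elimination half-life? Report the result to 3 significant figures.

21.3 hours

k = CL / V = 3.55 / 109 = 0.03257 hr⁻¹
t½ = ln 2 / k = ln 2 / 0.03257 ≈ 21.3 hours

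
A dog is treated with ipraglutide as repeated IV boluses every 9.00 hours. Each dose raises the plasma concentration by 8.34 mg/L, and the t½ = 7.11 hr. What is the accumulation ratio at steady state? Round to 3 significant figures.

k = ln 2 / 7.11 = 0.09749 hr⁻¹
Fraction remaining after one interval: e^(−kτ) = e^(−0.09749 × 9.00) = 0.4159
R = 1 / (1 − 0.4159) = 1 / 0.5841 ≈ 1.71

1.71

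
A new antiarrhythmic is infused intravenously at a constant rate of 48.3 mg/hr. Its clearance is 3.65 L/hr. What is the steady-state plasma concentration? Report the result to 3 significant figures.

13.2 µg/mL

Css = infusion rate / CL = 48.3 / 3.65 ≈ 13.2 µg/mL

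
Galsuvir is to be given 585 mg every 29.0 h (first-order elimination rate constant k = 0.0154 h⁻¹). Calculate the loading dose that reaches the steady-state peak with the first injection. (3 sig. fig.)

1620 mg

Accumulation ratio R = 1 / (1 − e^(−kτ)) = 1 / (1 − e^(−0.01540×29.0)) = 1 / (1 − 0.6398) = 2.776
Loading dose = maintenance dose × R = 585 × 2.776 ≈ 1620 mg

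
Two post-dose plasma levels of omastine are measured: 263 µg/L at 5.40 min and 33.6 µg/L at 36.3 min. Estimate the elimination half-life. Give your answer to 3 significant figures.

10.4 minutes

k = ln(C₁/C₂) / (t₂ − t₁) = ln(263/33.6) / (36.3 − 5.40)
  = 2.058 / 30.90 = 0.06659 min⁻¹
t½ = ln 2 / k = ln 2 / 0.06659 ≈ 10.4 minutes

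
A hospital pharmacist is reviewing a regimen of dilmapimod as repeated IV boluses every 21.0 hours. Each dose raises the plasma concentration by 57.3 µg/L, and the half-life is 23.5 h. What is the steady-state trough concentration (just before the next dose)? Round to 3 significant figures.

k = ln 2 / 23.5 = 0.02950 h⁻¹
Fraction remaining after one interval: e^(−kτ) = e^(−0.02950 × 21.0) = 0.5383
R = 1 / (1 − 0.5383) = 2.166
Css,max = 57.3 × 2.166 = 124.1 µg/L
Css,min = Css,max × e^(−kτ) = 124.1 × 0.5383 ≈ 66.8 µg/L

66.8 µg/L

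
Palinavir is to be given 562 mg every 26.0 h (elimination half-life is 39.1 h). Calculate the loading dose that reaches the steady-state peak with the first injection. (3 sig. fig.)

1520 mg

k = ln 2 / 39.1 = 0.01773 h⁻¹
Accumulation ratio R = 1 / (1 − e^(−kτ)) = 1 / (1 − e^(−0.01773×26.0)) = 1 / (1 − 0.6307) = 2.708
Loading dose = maintenance dose × R = 562 × 2.708 ≈ 1520 mg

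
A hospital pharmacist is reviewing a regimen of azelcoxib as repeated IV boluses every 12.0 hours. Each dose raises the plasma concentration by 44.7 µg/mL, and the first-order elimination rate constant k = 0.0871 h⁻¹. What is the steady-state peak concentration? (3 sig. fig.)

Fraction remaining after one interval: e^(−kτ) = e^(−0.08710 × 12.0) = 0.3516
R = 1 / (1 − 0.3516) = 1.542
Css,max = 44.7 × 1.542 ≈ 68.9 µg/mL

68.9 µg/mL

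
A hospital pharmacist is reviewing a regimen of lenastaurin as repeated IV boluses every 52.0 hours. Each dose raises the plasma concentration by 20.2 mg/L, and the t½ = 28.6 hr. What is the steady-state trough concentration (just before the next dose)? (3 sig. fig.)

8.00 mg/L

k = ln 2 / 28.6 = 0.02424 hr⁻¹
Fraction remaining after one interval: e^(−kτ) = e^(−0.02424 × 52.0) = 0.2836
R = 1 / (1 − 0.2836) = 1.396
Css,max = 20.2 × 1.396 = 28.20 mg/L
Css,min = Css,max × e^(−kτ) = 28.20 × 0.2836 ≈ 8.00 mg/L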